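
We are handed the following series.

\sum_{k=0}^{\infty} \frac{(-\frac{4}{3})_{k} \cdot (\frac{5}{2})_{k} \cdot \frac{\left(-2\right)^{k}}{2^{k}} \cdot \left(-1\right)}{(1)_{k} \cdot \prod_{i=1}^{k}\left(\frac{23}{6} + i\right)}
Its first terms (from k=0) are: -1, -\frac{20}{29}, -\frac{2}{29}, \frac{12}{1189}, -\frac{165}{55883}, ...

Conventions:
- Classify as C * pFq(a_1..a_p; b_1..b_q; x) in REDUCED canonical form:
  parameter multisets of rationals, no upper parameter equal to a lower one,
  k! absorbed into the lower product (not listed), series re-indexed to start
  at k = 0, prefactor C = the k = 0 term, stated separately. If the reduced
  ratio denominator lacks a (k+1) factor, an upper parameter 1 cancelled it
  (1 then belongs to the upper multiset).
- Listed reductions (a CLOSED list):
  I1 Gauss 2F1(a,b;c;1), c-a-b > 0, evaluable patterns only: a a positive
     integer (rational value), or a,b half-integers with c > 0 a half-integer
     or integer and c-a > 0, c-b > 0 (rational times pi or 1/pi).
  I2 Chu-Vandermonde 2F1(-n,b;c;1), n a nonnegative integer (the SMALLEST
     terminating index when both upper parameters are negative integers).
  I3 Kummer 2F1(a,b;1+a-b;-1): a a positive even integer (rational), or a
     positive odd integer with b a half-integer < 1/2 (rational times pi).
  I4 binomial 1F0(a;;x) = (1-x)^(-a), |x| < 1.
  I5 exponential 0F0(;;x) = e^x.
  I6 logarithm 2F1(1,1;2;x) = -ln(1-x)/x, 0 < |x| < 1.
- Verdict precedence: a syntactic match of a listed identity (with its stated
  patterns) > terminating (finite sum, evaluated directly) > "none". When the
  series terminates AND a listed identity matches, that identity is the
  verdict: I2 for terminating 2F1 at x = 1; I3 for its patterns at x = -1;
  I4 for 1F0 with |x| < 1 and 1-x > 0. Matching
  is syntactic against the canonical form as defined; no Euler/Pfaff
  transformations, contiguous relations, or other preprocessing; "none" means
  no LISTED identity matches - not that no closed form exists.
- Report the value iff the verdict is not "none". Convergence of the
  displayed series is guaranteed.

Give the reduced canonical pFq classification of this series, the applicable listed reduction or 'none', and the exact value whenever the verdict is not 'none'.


Key step: t_0 being -1, the two k-th powers (C = -1, x = -1) combine into one argument.
Step ratio: r(k) = -1 * (k-\frac{4}{3}) (k+\frac{5}{2}) / [(k+\frac{29}{6}) (k+1)] - poly over poly, x = -1 from leading terms; C = -1 at k = 0.

At argument -1: a 2F1 with upper {-\frac{4}{3}, \frac{5}{2}}, lower {\frac{29}{6}}, scaled by C = -1. Verdict: no listed reduction: x = -1 and upper {-\frac{4}{3}, \frac{5}{2}} fail every I1-I6 pattern.


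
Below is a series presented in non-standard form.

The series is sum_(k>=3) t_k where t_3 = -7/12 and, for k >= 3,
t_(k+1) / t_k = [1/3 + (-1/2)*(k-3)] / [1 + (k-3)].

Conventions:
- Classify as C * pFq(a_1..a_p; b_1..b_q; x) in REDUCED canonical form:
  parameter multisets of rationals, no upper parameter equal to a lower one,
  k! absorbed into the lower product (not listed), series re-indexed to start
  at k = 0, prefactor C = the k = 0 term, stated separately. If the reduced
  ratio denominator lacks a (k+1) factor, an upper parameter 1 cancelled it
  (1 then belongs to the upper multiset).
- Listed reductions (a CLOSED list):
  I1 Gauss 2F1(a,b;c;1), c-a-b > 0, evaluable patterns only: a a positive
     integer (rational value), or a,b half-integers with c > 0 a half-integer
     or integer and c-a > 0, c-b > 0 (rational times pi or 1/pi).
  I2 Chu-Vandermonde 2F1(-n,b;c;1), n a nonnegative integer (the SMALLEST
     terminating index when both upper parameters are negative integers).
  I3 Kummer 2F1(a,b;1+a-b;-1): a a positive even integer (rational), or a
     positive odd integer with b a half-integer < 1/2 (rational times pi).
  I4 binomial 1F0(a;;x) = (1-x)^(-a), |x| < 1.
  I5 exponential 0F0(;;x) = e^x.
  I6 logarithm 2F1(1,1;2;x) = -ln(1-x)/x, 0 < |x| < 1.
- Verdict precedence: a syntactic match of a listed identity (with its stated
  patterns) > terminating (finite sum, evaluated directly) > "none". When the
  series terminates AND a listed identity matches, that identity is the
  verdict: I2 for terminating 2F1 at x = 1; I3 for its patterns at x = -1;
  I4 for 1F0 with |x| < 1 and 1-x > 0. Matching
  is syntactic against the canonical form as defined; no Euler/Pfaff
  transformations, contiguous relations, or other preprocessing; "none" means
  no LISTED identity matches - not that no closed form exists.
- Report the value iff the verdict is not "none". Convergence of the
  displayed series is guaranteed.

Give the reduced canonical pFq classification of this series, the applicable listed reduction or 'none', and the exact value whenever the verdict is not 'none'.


Canonical form: C = -7/12 times 1F0 with upper {-2/3}, lower {-}, x = -1/2. Verdict: binomial (I4) matches (the 1F0 binomial series: exponent 2/3, x = -1/2). Exact value: (-7/12) * (3/2)^(2/3).

Structural cue: with t_0 = -7/12, roots of the ratio polynomials (prefactor -7/12) are the negated parameters.
Step ratio: r(k) = (-1/2) * (k-2/3) / [(k+1)] - rational in k, leading ratio (-1/2); with t_0 = -7/12, classification follows.


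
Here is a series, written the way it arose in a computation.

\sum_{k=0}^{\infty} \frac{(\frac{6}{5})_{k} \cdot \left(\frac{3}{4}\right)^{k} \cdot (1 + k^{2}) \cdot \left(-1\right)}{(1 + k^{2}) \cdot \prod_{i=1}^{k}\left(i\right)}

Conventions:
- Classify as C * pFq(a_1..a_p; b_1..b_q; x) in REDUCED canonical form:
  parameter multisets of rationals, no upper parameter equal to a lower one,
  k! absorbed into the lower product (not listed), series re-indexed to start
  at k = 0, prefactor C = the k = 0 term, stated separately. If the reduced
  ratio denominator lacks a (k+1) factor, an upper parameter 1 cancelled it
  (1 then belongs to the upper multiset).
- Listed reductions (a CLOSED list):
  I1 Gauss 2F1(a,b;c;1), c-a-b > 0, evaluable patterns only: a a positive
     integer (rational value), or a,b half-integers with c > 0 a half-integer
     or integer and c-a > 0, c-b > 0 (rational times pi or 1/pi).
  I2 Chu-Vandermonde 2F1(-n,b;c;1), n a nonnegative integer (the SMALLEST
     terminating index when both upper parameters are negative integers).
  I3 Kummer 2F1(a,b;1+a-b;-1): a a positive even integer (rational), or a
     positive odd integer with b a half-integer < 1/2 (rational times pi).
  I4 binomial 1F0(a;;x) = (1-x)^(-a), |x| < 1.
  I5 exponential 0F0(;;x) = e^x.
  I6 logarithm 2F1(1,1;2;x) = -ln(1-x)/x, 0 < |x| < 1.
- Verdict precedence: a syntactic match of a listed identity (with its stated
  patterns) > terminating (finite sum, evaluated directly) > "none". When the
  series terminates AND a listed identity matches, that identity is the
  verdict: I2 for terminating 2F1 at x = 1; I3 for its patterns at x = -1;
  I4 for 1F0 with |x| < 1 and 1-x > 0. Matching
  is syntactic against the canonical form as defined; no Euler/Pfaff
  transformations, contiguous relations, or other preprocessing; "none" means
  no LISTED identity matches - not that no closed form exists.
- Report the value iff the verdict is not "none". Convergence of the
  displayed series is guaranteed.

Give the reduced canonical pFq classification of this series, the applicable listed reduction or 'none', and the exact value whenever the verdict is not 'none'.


Prefactor -1, argument \frac{3}{4}: 1F0 with upper {\frac{6}{5}} over lower {-}. Verdict: binomial (I4) applies (the 1F0 binomial series: exponent -6/5, x = \frac{3}{4}). Hence: \left(-1\right) \cdot \left(\frac{1}{4}\right)^{-\frac{6}{5}}.

First insight: t_0 being -1, the product of the first k integers (C = -1) is k!.
Consecutive-term ratio: r(k) = \frac{3}{4} * (k+\frac{6}{5}) / [(k+1)] - rational in k. x = \frac{3}{4}; t_0 = -1; negate the roots.


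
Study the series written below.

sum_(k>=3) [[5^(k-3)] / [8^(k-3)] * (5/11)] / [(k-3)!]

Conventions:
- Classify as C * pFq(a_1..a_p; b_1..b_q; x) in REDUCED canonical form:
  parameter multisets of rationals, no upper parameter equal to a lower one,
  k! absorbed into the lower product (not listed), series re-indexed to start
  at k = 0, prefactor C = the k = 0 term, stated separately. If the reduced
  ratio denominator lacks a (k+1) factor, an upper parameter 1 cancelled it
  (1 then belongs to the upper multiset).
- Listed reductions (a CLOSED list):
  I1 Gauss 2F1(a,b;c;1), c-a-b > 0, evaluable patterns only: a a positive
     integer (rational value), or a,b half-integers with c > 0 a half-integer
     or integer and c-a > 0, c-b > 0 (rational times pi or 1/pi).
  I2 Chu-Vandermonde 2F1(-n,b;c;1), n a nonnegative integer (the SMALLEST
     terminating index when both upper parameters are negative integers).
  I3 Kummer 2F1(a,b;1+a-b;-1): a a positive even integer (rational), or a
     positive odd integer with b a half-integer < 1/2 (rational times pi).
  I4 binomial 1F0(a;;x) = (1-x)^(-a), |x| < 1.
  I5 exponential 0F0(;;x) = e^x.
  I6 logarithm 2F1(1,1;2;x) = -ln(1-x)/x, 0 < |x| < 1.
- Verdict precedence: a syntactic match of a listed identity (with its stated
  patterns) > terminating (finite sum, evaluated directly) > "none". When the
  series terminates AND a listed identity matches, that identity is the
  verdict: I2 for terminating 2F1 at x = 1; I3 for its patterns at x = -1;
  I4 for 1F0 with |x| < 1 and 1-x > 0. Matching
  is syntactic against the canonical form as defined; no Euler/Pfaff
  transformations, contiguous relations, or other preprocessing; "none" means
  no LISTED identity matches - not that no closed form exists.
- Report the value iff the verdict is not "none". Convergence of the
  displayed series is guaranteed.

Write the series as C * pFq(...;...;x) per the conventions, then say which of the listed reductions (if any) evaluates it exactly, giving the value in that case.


Canonical form: C = 5/11 times 0F0 with upper {-}, lower {-}, x = 5/8. Verdict: exponential (I5) matches (the 0F0 exponential series at x = 5/8). Value: (5/11) * e^(5/8).

First insight: from the first term 5/11: the two geometric factors (C = 5/11, x = 5/8) combine into one argument.
Term ratio: r(k) = (5/8) * 1 / [(k+1)] ; factor over Q: parameters, x = (5/8), and C = 5/11.


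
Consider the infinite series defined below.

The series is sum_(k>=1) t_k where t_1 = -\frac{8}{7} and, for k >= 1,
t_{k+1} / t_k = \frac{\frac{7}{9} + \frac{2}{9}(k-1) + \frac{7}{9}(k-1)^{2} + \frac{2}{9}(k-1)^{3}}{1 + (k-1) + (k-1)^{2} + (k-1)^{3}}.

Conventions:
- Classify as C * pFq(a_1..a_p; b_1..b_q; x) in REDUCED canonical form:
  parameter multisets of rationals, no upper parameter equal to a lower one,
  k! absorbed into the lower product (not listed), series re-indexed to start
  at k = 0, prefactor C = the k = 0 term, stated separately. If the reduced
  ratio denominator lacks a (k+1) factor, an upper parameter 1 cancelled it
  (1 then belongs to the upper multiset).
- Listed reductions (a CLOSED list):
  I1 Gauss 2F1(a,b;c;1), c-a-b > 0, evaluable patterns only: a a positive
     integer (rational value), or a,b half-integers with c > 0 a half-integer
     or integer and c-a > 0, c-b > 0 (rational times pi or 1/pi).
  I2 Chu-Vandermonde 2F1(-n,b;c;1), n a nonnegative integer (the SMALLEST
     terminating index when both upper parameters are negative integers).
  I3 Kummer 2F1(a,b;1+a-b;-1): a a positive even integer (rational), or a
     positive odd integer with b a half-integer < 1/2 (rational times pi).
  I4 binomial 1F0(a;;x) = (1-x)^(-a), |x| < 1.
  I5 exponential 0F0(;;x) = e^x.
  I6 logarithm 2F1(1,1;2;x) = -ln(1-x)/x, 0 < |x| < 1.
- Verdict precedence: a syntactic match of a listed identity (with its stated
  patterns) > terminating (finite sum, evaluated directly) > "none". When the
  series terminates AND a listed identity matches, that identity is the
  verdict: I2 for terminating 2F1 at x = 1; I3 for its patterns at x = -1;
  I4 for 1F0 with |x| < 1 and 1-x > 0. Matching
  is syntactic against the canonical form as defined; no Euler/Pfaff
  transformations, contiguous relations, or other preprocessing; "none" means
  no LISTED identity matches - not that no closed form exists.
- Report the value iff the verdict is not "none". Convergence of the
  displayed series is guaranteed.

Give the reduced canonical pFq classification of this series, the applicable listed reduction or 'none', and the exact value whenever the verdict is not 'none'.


At argument \frac{2}{9}: a 1F0 with upper {\frac{7}{2}}, lower {-}, scaled by C = -\frac{8}{7}. Verdict: binomial (I4) fires (the 1F0 binomial series: exponent -7/2, x = \frac{2}{9}). Sum: \left(-\frac{8}{7}\right) \cdot \left(\frac{7}{9}\right)^{-\frac{7}{2}}.

First insight: x = \frac{2}{9} and roots of the ratio polynomials (prefactor -8/7) are the negated parameters.
Adjacent-term ratio: r(k) = \frac{2}{9} * (k+\frac{7}{2}) / [(k+1)] - rational; roots negated = parameters, x = \frac{2}{9}, C = -\frac{8}{7}.


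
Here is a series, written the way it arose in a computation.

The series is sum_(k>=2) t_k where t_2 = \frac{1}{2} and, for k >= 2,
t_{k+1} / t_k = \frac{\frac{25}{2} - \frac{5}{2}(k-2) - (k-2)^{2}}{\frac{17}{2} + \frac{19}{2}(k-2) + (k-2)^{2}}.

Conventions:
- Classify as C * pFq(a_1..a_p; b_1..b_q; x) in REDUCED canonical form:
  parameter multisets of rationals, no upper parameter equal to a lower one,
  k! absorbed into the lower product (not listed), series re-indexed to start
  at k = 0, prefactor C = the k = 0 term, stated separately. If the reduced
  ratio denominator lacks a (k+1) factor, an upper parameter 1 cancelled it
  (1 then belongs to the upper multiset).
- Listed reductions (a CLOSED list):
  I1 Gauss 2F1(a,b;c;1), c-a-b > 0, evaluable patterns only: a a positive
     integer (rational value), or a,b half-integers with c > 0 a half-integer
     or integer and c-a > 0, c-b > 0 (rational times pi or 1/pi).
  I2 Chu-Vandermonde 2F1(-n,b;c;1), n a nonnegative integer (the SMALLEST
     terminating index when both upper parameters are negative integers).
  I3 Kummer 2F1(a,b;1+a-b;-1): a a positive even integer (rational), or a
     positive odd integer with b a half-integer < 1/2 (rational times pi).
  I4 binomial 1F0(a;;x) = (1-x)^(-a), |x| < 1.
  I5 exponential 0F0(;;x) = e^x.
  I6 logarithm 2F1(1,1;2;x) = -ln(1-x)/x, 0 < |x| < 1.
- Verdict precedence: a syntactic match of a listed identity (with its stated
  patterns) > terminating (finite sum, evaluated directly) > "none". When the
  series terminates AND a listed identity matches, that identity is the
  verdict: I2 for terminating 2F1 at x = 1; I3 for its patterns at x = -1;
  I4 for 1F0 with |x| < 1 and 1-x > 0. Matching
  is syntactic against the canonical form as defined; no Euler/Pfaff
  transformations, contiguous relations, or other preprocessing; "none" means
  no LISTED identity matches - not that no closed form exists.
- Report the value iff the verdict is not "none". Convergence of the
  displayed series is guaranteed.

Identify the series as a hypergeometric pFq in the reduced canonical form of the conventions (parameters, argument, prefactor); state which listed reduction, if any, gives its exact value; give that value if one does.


Classification (C = \frac{1}{2}): 2F1 with upper {-\frac{5}{2}, 5}, lower {\frac{17}{2}}, argument x = -1. Verdict: this is Kummer (I3) (x = -1; c = \frac{17}{2} equals 1+a-b for upper {-\frac{5}{2}, 5}: listed pattern). Hence: \frac{135135}{262144} \cdot \pi.

Key step: t_0 = \frac{1}{2} here, and roots of the ratio polynomials (C = 1/2) are the negated parameters.
Step ratio: r(k) = -1 * (k-\frac{5}{2}) (k+5) / [(k+\frac{17}{2}) (k+1)] ; factor over Q: parameters, x = -1, and C = \frac{1}{2}.


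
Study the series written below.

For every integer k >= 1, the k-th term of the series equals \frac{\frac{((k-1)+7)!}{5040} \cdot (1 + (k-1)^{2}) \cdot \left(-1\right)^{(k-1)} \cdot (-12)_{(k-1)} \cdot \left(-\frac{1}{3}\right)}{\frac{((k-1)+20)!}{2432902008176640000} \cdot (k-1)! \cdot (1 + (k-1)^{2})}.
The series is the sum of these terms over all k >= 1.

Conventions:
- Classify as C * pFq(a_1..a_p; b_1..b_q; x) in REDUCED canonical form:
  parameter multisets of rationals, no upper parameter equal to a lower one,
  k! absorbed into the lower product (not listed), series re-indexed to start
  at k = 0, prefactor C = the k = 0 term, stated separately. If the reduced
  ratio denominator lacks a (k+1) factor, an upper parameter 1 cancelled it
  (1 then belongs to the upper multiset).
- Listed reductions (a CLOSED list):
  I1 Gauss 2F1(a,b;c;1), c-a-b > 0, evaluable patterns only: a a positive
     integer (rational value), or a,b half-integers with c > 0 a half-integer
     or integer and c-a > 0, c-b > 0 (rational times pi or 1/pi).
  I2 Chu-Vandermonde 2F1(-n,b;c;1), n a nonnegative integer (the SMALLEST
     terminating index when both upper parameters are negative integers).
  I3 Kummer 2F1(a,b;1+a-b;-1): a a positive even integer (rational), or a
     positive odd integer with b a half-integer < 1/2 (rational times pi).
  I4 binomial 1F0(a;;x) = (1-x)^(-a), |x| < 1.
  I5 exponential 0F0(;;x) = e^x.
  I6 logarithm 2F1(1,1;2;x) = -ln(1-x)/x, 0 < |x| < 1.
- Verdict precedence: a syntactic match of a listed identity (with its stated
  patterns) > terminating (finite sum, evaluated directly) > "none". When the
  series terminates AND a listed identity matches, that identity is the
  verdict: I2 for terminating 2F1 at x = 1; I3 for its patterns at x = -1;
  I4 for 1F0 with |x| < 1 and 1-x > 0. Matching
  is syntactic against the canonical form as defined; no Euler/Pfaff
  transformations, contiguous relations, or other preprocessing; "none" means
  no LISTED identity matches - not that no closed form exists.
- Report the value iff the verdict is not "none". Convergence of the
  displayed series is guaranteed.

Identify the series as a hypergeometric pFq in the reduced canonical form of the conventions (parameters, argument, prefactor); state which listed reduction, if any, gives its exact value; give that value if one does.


x = -1 here; the reduced form reads 2F1, upper {-12, 8}, lower {21}, C = -\frac{1}{3}. Verdict: the Kummer evaluation I3 fires (x = -1; c = 21 equals 1+a-b for upper {-12, 8}: listed pattern). Exact value: -\frac{323}{14}.

First insight: with t_0 = -\frac{1}{3}, the factorial ratio (C = -1/3, x = -1) (k+a-1)!/(a-1)! is a rising factorial (a)_k.
Term ratio: r(k) = -1 * (k-12) (k+8) / [(k+21) (k+1)] - rational in k. x = -1; t_0 = -\frac{1}{3}; negate the roots.


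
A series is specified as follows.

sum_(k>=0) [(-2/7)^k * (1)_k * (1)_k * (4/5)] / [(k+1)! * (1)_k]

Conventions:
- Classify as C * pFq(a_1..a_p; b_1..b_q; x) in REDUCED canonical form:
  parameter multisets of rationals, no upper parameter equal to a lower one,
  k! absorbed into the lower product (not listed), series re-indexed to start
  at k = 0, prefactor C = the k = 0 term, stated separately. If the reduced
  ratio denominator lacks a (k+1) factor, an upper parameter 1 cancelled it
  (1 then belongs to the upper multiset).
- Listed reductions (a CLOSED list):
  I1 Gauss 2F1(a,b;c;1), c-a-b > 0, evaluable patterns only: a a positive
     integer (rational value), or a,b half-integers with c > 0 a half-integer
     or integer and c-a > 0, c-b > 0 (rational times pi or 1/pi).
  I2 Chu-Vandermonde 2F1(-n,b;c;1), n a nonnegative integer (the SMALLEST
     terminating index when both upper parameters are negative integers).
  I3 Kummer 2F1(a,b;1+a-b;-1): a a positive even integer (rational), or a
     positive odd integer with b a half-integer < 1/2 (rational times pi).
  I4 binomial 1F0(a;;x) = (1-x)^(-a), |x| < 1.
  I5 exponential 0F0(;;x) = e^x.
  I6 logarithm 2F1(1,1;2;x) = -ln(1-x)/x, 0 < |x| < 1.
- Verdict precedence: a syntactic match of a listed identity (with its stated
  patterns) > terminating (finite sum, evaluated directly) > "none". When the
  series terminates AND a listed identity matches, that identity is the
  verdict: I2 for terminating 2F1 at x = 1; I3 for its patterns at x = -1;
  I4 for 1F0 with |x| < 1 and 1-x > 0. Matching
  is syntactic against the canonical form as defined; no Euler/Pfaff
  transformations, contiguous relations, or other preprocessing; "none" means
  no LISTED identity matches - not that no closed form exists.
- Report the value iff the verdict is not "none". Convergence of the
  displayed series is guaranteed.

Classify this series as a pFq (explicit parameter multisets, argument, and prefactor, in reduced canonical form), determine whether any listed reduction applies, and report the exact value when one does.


Canonical form: C = 4/5 times 2F1 with upper {1, 1}, lower {2}, x = -2/7. Verdict (x = -2/7): the logarithmic series (I6) applies (the logarithm: parameters (1,1;2), x = -2/7). Value: (14/5) * ln(9/7).

Structural cue: t_0 = 4/5 here, and the denominator's factorial ratio (C = 4/5, x = -2/7) is a lower Pochhammer.
Consecutive-term ratio: r(k) = (-2/7) * (k+1) (k+1) / [(k+2) (k+1)] - poly over poly, x = (-2/7) from leading terms; C = 4/5 at k = 0.


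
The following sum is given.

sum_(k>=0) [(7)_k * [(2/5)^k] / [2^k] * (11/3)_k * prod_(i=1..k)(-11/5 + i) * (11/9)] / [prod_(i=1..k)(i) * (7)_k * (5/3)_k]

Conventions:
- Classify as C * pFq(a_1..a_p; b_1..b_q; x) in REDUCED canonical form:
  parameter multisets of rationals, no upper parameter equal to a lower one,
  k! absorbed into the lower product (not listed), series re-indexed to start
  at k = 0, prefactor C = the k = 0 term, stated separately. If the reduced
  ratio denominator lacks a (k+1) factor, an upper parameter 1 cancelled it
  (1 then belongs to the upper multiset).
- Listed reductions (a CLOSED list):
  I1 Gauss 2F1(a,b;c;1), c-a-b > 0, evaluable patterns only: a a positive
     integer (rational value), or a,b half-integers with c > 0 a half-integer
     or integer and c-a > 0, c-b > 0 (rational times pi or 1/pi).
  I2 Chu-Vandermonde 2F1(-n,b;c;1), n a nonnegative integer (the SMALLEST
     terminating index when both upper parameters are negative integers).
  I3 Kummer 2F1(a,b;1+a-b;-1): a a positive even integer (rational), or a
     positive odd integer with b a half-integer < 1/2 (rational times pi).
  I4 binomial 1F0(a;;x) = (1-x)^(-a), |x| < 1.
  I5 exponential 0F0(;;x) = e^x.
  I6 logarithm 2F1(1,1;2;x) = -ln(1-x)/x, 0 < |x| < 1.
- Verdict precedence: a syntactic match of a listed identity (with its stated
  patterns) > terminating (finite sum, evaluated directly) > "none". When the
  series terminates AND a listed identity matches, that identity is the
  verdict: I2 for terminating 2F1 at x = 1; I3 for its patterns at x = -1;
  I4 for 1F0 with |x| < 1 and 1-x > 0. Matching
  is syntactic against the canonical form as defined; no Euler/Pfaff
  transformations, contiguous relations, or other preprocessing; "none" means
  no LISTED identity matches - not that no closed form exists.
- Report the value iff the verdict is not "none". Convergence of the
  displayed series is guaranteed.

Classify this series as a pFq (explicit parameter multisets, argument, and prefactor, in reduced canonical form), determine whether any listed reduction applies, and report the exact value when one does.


x = 1/5 here; the reduced form reads 2F1, upper {-6/5, 11/3}, lower {5/3}, C = 11/9. Verdict: none. No listed pattern accepts 2F1(-6/5, 11/3; 5/3; 1/5).

Key step: t_0 being 11/9, the two k-th powers (C = 11/9) combine into one argument.
Consecutive-term ratio: r(k) = (1/5) * (k-6/5) (k+11/3) / [(k+5/3) (k+1)] - rational; roots negated = parameters, x = (1/5), C = 11/9.


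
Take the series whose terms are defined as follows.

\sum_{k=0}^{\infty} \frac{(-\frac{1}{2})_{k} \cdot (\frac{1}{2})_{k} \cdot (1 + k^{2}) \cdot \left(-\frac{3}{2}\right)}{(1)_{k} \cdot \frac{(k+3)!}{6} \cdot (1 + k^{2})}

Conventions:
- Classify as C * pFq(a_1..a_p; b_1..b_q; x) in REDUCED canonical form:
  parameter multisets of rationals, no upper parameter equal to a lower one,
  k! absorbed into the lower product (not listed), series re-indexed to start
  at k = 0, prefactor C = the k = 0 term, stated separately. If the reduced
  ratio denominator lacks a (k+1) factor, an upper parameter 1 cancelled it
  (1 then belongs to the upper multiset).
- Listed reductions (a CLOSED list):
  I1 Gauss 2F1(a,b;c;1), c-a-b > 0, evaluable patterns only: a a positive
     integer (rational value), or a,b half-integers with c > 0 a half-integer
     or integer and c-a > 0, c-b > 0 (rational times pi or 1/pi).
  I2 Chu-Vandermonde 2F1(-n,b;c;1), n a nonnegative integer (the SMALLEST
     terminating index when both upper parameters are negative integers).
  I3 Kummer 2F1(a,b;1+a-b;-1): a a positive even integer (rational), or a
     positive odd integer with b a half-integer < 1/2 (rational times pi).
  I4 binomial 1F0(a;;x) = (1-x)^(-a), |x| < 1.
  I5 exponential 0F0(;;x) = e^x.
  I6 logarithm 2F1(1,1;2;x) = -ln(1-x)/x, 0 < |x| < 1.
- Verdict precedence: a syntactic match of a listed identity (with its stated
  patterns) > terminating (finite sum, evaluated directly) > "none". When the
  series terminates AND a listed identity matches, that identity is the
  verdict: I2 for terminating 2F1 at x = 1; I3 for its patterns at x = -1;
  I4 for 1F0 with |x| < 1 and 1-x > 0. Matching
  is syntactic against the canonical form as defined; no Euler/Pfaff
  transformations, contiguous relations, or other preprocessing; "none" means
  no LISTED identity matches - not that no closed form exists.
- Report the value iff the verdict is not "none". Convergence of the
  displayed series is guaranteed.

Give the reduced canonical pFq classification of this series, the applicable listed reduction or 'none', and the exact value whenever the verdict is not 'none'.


Classification (C = -\frac{3}{2}): 2F1 with upper {-\frac{1}{2}, \frac{1}{2}}, lower {4}, argument x = 1. Verdict: the half-integer Gauss pattern (I1) applies (x = 1; upper {-\frac{1}{2}, \frac{1}{2}} half-integers, c = 4 in the evaluable pattern). Exact value: \left(-\frac{768}{175}\right) / \pi.

The tell: from the first term -\frac{3}{2}: the factor k^2 + 1 cancels (top and bottom), leaving C = -3/2.
Consecutive-term ratio: r(k) = 1 * (k-\frac{1}{2}) (k+\frac{1}{2}) / [(k+4) (k+1)] ; factor over Q: parameters, x = 1, and C = -\frac{3}{2}.


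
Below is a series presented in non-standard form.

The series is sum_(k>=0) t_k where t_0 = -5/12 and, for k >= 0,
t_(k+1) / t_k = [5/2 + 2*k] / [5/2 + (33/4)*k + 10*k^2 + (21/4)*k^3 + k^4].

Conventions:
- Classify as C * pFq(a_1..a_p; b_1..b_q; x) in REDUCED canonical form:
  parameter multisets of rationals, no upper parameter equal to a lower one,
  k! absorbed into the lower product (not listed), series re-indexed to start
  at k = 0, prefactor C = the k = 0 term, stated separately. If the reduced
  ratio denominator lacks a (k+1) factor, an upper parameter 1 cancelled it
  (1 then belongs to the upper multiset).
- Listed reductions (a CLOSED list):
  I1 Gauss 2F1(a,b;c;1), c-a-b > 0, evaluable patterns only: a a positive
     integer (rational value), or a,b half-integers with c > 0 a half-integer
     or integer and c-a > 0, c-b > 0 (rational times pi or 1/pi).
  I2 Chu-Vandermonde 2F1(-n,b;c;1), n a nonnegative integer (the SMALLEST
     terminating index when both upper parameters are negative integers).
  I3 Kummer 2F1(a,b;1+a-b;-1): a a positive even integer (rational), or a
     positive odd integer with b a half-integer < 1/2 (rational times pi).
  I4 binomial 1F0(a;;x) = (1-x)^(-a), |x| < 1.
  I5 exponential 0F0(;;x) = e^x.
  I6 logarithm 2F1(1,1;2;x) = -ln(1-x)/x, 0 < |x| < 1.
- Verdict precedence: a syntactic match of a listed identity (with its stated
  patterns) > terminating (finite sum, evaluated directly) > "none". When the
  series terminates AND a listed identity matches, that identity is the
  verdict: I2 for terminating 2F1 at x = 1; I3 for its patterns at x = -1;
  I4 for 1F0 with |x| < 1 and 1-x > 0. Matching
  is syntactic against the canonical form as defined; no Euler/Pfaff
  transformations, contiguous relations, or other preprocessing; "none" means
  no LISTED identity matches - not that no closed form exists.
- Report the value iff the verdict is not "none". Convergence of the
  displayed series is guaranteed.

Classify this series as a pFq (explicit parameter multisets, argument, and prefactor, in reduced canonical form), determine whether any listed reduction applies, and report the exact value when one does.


Classification (C = -5/12): 0F2 with upper {-}, lower {1, 2}, argument x = 2. Verdict: none here - no I1-I6 shape fits x = 2 with lower {1, 2}.

Key observation: from the first term -5/12: the expanded ratio factors over Q; prefactor -5/12, roots give parameters.
Term ratio: r(k) = 2 * 1 / [(k+1) (k+2) (k+1)] - rational; roots negated = parameters, x = 2, C = -5/12.


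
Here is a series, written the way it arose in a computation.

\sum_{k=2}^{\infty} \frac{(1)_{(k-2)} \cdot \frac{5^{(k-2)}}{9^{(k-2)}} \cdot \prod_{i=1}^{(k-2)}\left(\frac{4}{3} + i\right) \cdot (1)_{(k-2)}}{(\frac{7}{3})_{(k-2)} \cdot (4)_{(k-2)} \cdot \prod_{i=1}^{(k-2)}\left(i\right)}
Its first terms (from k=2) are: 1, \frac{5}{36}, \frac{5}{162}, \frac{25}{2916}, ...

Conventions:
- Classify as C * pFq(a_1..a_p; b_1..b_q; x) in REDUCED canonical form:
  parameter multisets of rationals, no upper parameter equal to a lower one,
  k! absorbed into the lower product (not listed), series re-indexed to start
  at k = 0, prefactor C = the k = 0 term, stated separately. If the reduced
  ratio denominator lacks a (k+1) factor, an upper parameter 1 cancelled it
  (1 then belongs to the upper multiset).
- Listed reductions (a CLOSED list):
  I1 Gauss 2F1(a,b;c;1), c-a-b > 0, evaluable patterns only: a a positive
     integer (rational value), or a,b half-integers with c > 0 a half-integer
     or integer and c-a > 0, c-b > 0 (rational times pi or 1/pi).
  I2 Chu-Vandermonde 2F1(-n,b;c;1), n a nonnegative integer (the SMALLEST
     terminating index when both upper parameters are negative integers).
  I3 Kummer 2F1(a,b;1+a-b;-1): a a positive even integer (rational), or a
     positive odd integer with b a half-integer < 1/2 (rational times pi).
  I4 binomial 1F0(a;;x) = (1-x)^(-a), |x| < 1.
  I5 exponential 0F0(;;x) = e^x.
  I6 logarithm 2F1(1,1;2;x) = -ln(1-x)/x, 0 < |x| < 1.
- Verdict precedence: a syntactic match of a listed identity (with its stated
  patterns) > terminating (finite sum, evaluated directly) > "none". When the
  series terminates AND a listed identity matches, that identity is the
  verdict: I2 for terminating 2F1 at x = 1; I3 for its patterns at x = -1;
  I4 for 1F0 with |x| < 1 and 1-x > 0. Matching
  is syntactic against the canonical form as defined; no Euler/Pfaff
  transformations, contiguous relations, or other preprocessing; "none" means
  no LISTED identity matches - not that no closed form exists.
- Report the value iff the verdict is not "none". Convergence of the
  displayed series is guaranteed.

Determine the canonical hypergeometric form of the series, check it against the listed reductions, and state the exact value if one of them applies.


Reduced: x = \frac{5}{9}, 2F1, upper = {1, 1}, lower = {4}, C = 1. Verdict: none. No listed pattern accepts 2F1(1, 1; 4; \frac{5}{9}).

Key step: t_0 being 1, the two geometric factors (C = 1) combine into one argument.
Adjacent-term ratio: r(k) = \frac{5}{9} * (k+1) (k+1) / [(k+4) (k+1)] - rational in k. x = \frac{5}{9}; t_0 = 1; negate the roots.


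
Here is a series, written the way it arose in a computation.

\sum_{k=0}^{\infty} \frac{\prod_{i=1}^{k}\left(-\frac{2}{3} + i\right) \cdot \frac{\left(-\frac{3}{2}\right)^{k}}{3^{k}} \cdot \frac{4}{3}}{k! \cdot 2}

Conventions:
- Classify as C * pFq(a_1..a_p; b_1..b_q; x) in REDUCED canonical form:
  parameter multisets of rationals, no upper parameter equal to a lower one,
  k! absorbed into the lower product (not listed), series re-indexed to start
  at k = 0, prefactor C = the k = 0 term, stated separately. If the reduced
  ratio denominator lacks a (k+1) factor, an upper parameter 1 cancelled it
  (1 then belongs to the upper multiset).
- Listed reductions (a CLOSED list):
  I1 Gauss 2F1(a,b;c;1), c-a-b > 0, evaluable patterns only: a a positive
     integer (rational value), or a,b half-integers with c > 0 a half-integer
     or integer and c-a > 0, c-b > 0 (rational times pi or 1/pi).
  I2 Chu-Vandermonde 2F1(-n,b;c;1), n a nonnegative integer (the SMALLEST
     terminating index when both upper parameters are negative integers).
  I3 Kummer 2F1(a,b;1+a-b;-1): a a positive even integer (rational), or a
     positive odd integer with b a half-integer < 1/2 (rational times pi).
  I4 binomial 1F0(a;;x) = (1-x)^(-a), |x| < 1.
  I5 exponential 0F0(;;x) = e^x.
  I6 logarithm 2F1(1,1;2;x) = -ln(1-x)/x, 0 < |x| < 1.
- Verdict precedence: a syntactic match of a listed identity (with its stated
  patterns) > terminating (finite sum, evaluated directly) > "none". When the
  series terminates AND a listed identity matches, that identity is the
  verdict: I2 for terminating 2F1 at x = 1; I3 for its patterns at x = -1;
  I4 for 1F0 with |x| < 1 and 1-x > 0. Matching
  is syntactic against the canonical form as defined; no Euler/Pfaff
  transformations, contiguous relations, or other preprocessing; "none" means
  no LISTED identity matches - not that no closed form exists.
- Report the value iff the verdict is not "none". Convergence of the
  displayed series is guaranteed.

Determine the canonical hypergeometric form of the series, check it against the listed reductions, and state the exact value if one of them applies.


Reduced: x = -\frac{1}{2}, 1F0, upper = {\frac{1}{3}}, lower = {-}, C = \frac{2}{3}. Verdict (x = -\frac{1}{2}): the I4 binomial reduction applies (the 1F0 binomial series: exponent -1/3, x = -\frac{1}{2}). Sum: \frac{2}{3} \cdot \left(\frac{3}{2}\right)^{-\frac{1}{3}}.

Key observation: x = -\frac{1}{2} and the running product (prefactor 2/3) telescopes to a rising factorial.
Step ratio: r(k) = -\frac{1}{2} * (k+\frac{1}{3}) / [(k+1)] - rational in k, leading ratio -\frac{1}{2}; with t_0 = \frac{2}{3}, classification follows.


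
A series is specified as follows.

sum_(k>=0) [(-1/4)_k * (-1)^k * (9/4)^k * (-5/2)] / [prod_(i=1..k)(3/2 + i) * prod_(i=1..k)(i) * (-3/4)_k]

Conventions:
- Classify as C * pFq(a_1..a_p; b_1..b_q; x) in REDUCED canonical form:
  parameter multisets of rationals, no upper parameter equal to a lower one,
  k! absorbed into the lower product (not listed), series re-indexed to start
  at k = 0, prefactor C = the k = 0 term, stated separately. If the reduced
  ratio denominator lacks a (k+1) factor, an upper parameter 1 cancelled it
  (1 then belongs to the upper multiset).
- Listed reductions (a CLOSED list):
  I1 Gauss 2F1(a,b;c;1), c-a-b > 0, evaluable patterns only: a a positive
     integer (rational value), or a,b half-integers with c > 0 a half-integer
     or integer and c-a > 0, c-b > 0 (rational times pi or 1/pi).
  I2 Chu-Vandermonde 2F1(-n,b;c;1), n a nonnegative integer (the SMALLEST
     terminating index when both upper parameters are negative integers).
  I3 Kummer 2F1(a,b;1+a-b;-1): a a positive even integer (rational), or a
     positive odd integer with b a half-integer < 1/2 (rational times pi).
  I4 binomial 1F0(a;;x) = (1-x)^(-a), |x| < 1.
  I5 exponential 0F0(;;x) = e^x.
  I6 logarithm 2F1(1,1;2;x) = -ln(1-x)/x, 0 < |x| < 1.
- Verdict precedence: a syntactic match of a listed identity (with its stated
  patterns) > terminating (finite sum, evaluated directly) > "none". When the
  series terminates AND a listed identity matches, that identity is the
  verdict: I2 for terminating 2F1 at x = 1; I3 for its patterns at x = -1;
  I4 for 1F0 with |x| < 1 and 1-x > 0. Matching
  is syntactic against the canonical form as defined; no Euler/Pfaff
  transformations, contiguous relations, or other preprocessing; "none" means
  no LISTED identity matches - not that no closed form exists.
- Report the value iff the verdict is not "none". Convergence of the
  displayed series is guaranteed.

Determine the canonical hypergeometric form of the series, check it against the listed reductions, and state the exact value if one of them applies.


With C = -5/2: the canonical form is 1F2(-1/4; -3/4, 5/2; -9/4). Verdict: none. Every listed pattern misses the 1F2 form at -9/4, upper {-1/4}.

Key observation: t_0 being -5/2, the (-1)^k factor (C = -5/2, x = -9/4) folds into the argument's sign.
Adjacent-term ratio: r(k) = (-9/4) * (k-1/4) / [(k-3/4) (k+5/2) (k+1)] - poly over poly, x = (-9/4) from leading terms; C = -5/2 at k = 0.


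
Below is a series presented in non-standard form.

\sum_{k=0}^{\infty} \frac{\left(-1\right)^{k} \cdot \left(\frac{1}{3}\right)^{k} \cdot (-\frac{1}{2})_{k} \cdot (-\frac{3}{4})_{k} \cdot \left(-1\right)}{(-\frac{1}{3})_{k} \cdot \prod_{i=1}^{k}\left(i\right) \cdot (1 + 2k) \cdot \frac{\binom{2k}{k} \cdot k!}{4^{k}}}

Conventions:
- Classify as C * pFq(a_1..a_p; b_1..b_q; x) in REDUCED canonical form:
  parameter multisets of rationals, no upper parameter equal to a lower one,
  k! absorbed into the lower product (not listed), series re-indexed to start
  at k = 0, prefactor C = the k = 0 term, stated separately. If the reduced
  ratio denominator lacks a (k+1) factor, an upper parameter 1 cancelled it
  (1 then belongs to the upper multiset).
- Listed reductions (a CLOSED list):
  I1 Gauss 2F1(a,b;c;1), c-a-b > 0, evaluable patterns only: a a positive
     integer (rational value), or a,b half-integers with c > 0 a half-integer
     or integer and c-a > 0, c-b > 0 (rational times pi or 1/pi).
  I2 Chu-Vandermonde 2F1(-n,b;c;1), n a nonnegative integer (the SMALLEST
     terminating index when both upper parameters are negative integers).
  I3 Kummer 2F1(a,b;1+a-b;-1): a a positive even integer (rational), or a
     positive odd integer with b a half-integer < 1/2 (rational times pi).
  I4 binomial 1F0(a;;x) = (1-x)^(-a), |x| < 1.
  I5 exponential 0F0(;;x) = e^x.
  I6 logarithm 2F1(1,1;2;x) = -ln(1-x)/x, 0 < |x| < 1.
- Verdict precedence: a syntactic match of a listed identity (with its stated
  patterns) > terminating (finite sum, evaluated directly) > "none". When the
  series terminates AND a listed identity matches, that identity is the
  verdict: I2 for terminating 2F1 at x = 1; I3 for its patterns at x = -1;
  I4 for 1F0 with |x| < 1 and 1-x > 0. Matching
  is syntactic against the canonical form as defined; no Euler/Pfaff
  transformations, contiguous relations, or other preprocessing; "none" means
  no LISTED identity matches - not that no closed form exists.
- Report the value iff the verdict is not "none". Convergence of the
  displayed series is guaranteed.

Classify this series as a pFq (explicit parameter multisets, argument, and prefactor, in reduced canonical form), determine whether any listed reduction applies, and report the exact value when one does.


This is -1 * 2F2(-\frac{3}{4}, -\frac{1}{2}; -\frac{1}{3}, \frac{3}{2}; -\frac{1}{3}) in reduced canonical form. Verdict: none. A 2F2 with upper {-\frac{3}{4}, -\frac{1}{2}} fits none of I1-I6 at x = -\frac{1}{3}; the sum runs forever.

First insight: x = -\frac{1}{3} and the lower (2k+1) factor (C = -1) shifts a half-integer Pochhammer.
Ratio: r(k) = -\frac{1}{3} * (k-\frac{3}{4}) (k-\frac{1}{2}) / [(k-\frac{1}{3}) (k+\frac{3}{2}) (k+1)] - rational; roots negated = parameters, x = -\frac{1}{3}, C = -1.


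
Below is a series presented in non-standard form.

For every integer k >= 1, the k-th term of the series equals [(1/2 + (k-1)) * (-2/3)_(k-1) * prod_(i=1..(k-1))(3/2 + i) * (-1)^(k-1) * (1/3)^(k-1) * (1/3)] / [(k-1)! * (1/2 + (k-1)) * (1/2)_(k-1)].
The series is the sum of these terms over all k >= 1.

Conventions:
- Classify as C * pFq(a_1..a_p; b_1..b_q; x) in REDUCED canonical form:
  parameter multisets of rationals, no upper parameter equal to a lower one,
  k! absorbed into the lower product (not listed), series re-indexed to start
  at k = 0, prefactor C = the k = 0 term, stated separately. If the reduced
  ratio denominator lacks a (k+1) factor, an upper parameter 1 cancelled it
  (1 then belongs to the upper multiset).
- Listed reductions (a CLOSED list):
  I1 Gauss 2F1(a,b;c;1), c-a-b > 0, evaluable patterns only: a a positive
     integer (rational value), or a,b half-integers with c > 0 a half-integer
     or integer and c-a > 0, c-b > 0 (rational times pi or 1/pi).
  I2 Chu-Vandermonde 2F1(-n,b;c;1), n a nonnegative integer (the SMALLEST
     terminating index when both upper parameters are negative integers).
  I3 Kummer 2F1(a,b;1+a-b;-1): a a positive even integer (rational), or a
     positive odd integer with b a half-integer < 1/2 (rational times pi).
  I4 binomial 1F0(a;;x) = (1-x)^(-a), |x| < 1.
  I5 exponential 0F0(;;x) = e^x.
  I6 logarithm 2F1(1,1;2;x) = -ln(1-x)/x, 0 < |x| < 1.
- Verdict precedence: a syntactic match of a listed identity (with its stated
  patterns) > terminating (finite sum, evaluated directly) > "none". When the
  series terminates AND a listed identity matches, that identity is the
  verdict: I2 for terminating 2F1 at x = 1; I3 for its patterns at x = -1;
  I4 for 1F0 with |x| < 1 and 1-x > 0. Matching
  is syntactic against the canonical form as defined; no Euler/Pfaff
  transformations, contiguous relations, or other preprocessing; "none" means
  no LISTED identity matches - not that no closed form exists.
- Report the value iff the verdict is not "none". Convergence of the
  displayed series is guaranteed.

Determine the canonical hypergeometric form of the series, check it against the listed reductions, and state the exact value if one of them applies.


The series (x = -1/3) is 2F1: upper {-2/3, 5/2}, lower {1/2}, prefactor 1/3. Verdict: none. Every listed pattern misses the 2F1 form at -1/3, upper {-2/3, 5/2}.

Structural cue: t_0 = 1/3 here, and the (-1)^k factor (C = 1/3) folds into the argument's sign.
Term ratio: r(k) = (-1/3) * (k-2/3) (k+5/2) / [(k+1/2) (k+1)] - rational in k. x = (-1/3); t_0 = 1/3; negate the roots.
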